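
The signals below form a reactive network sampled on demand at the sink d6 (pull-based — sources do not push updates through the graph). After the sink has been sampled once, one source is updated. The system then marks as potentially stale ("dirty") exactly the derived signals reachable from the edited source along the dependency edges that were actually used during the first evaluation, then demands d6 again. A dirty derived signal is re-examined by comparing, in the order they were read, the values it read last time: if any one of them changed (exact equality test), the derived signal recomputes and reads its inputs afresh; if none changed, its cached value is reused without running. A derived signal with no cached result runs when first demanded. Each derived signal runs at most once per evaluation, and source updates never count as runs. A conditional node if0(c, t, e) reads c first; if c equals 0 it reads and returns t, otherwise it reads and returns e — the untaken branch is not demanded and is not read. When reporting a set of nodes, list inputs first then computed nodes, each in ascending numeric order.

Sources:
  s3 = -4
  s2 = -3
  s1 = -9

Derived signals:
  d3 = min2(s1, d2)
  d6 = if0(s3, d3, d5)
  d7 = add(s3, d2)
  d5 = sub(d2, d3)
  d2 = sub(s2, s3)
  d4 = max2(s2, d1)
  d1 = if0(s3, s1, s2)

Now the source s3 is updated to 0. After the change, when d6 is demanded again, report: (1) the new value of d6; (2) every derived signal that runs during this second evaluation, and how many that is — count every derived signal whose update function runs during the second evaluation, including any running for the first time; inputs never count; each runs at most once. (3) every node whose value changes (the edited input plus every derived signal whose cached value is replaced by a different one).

d6 now evaluates to -9.
Run set: d2, d3, d6 (3 run).
Changed values: s3, d2, d6.
The important point: the flipped condition redirects demand; d5 is left stale, never re-checked.

Initial pass — values computed on the first demand:
  d2 = sub(-3, -4) = 1
  d3 = min2(-9, 1) = -9
  d5 = sub(1, -9) = 10
  d6 = if0(s3=-4 -> else branch d5) = 10

Second demand — change propagation:
  d2: re-runs because s3 -4->0; new result -3.
  d3: re-runs because d2 1->-3; new result -9 (unchanged).
  d5: dirty yet unreached — the second evaluation never asks for it.
  d6: re-runs because s3 -4->0; new result -9.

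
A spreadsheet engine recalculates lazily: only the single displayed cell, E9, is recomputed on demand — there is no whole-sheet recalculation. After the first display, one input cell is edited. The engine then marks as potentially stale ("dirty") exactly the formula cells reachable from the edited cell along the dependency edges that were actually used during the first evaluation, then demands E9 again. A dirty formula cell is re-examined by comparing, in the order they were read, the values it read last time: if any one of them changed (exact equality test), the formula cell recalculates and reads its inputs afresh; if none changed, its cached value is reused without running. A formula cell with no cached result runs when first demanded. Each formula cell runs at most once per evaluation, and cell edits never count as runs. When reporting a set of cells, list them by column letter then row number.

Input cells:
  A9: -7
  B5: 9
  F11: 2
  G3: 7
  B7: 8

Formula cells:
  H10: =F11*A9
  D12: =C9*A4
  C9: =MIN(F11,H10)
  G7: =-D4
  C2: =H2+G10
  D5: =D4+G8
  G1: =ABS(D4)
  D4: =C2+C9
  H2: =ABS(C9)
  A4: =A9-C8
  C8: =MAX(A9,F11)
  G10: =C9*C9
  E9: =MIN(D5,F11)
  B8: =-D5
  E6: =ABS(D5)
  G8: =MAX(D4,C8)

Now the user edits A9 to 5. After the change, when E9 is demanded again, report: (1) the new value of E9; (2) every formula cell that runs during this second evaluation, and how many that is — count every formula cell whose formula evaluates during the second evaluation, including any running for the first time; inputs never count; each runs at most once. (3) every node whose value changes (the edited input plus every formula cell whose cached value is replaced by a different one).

First evaluation (everything demanded from the output):
  C8 = MAX(-7, 2) = 2
  H10 = 2 * -7 = -14
  C9 = MIN(2, -14) = -14
  G10 = -14 * -14 = 196
  H2 = ABS(-14) = 14
  C2 = 14 + 196 = 210
  D4 = 210 + -14 = 196
  G8 = MAX(196, 2) = 196
  D5 = 196 + 196 = 392
  E9 = MIN(392, 2) = 2

Propagation after the edit:
  C8: runs — A9 -7->5; result 5.
  H10: runs — A9 -7->5; result 10.
  C9: runs — H10 -14->10; result 2.
  G10: runs — C9 -14->2; C9 -14->2; result 4.
  H2: runs — C9 -14->2; result 2.
  C2: runs — H2 14->2; G10 196->4; result 6.
  D4: runs — C2 210->6; C9 -14->2; result 8.
  G8: runs — D4 196->8; C8 2->5; result 8.
  D5: runs — D4 196->8; G8 196->8; result 16.
  E9: runs — D5 392->16; result 2 (same value as before).

New value of E9: 2.
Formula cells that run: C2, C8, C9, D4, D5, E9, G8, G10, H2, H10 — 10 in total.
Values that change: A9, C2, C8, C9, D4, D5, G8, G10, H2, H10.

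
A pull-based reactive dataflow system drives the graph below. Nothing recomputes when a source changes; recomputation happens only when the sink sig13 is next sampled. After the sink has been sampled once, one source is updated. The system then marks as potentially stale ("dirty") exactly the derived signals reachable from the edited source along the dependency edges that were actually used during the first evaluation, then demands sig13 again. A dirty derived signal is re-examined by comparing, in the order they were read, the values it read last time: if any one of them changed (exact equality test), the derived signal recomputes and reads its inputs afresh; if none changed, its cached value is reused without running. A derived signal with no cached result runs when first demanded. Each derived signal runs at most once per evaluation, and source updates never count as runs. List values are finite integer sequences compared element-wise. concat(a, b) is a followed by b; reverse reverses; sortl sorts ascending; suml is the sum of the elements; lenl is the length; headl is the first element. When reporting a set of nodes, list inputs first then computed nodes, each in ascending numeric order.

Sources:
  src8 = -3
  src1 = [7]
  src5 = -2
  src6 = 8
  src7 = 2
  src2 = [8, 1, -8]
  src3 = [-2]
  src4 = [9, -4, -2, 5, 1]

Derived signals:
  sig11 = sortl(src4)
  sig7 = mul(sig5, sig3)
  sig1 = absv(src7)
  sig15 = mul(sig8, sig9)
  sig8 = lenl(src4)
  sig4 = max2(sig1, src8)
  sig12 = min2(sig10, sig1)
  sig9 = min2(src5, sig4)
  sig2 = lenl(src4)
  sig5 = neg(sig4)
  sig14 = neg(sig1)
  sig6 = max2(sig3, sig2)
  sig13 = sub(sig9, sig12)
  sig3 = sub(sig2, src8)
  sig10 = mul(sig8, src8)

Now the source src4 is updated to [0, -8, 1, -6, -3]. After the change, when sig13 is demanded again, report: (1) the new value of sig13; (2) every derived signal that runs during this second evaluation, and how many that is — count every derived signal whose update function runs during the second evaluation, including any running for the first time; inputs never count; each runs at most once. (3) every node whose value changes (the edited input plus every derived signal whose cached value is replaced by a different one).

First evaluation (everything demanded from the output):
  sig1 = absv(2) = 2
  sig4 = max2(2, -3) = 2
  sig8 = lenl([9, -4, -2, 5, 1]) = 5
  sig9 = min2(-2, 2) = -2
  sig10 = mul(5, -3) = -15
  sig12 = min2(-15, 2) = -15
  sig13 = sub(-2, -15) = 13

Propagation after the edit:
  sig8: runs — src4 [9, -4, -2, 5, 1]->[0, -8, 1, -6, -3]; result 5 (same value as before).
  sig10: checked — values it read are unchanged (sig8 unchanged, src8 unchanged); reused cached -15 without running.
  sig12: checked — values it read are unchanged (sig10 unchanged, sig1 unchanged); reused cached -15 without running.
  sig13: checked — values it read are unchanged (sig9 unchanged, sig12 unchanged); reused cached 13 without running.

Key observation: the change is absorbed at sig8 — it re-runs but produces the same value, and the output's value is unchanged.

New value of sig13: 13.
Derived signals that run: sig8 — 1 in total.
Values that change: src4.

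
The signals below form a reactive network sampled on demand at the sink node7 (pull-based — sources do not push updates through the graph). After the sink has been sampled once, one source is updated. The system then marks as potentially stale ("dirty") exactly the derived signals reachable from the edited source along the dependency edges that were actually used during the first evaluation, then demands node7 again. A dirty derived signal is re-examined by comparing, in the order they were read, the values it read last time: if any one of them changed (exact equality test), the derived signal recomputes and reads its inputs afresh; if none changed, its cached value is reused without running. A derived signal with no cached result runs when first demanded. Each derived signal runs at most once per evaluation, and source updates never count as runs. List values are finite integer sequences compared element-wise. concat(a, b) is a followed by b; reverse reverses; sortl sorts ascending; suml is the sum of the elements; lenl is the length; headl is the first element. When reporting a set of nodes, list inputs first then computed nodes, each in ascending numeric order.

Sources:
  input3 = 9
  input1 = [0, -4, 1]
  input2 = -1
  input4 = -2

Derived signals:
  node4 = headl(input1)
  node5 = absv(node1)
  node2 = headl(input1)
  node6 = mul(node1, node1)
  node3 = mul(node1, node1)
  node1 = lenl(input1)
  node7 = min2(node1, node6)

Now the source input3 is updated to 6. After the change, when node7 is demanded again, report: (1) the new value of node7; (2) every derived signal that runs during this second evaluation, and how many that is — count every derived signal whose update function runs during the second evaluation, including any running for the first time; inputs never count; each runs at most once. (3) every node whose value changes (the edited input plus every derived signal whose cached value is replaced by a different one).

node7 now evaluates to 3.
Run set: none (0 run).
Changed values: input3.
The important point: nothing the output needs ever reads input3, so the edit is invisible to it.

Initial pass — values computed on the first demand:
  node1 = lenl([0, -4, 1]) = 3
  node6 = mul(3, 3) = 9
  node7 = min2(3, 9) = 3

Second demand — change propagation:
  no demanded computation ever read input3, so the edit dirties nothing and nothing runs.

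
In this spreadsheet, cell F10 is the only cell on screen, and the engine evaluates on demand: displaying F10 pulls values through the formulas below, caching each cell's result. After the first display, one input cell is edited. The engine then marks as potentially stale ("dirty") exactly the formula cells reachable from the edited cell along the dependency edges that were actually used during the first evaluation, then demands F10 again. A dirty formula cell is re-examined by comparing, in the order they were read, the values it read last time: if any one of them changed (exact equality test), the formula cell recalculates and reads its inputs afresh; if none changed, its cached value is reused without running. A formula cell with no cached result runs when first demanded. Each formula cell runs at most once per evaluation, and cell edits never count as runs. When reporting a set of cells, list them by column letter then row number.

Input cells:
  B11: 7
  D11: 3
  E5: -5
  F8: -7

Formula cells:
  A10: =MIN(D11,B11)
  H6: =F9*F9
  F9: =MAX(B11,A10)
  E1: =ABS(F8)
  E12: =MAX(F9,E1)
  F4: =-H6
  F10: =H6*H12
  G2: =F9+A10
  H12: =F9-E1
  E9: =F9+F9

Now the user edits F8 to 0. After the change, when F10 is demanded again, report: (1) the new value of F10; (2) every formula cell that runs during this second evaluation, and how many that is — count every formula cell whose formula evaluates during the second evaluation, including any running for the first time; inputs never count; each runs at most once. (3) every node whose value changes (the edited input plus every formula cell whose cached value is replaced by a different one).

F10 now evaluates to 343.
Run set: E1, F10, H12 (3 run).
Changed values: E1, F8, F10, H12.

Initial pass — values computed on the first demand:
  A10 = MIN(3, 7) = 3
  E1 = ABS(-7) = 7
  F9 = MAX(7, 3) = 7
  H6 = 7 * 7 = 49
  H12 = 7 - 7 = 0
  F10 = 49 * 0 = 0

Second demand — change propagation:
  E1: re-runs because F8 -7->0; new result 0.
  H12: re-runs because E1 7->0; new result 7.
  F10: re-runs because H12 0->7; new result 343.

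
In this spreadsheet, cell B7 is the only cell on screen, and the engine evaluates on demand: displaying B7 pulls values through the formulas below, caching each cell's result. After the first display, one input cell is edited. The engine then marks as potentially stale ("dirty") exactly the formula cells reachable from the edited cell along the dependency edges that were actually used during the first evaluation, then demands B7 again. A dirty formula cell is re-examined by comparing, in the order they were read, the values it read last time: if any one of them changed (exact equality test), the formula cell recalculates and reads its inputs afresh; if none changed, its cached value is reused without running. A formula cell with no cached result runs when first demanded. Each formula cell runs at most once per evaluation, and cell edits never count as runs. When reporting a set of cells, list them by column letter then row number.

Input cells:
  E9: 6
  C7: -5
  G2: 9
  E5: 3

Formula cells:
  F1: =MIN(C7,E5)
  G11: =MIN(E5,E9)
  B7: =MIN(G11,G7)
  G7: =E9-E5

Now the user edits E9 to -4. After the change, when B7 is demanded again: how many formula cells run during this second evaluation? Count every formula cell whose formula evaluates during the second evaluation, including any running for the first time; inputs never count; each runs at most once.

Initial pass — values computed on the first demand:
  G7 = 6 - 3 = 3
  G11 = MIN(3, 6) = 3
  B7 = MIN(3, 3) = 3

Second demand — change propagation:
  G7: re-runs because E9 6->-4; new result -7.
  G11: re-runs because E9 6->-4; new result -4.
  B7: re-runs because G11 3->-4; G7 3->-7; new result -7.

Run set: B7, G7, G11 (3 run).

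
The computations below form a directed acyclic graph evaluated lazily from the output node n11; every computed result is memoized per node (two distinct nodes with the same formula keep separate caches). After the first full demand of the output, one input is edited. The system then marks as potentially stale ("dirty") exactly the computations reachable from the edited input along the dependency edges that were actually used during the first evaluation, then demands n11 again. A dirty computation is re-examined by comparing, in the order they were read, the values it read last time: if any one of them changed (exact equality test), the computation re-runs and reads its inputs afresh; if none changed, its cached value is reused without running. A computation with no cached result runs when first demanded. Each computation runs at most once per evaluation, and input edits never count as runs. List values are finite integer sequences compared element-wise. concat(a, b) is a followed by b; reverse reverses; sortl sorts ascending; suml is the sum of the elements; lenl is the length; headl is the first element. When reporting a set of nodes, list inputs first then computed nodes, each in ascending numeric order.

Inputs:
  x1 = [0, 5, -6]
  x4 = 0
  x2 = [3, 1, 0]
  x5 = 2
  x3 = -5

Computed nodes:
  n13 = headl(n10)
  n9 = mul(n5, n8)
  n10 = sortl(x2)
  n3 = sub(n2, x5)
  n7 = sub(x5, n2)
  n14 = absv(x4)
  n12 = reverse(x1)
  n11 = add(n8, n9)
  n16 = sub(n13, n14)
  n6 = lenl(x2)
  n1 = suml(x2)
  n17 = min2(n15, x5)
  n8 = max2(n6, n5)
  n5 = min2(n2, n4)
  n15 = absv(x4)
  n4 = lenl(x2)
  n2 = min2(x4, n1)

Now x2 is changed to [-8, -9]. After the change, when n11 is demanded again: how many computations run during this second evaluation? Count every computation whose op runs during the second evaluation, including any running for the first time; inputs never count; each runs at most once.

8 computations run: n1, n2, n4, n5, n6, n8, n9, n11.

First demand of the output computes:
  n1 = suml([3, 1, 0]) = 4
  n2 = min2(0, 4) = 0
  n4 = lenl([3, 1, 0]) = 3
  n5 = min2(0, 3) = 0
  n6 = lenl([3, 1, 0]) = 3
  n8 = max2(3, 0) = 3
  n9 = mul(0, 3) = 0
  n11 = add(3, 0) = 3

After the edit, cleaning proceeds:
  n1: a read changed (x2 [3, 1, 0]->[-8, -9]) — executes, giving -17.
  n2: a read changed (n1 4->-17) — executes, giving -17.
  n4: a read changed (x2 [3, 1, 0]->[-8, -9]) — executes, giving 2.
  n5: a read changed (n2 0->-17; n4 3->2) — executes, giving -17.
  n6: a read changed (x2 [3, 1, 0]->[-8, -9]) — executes, giving 2.
  n8: a read changed (n6 3->2; n5 0->-17) — executes, giving 2.
  n9: a read changed (n5 0->-17; n8 3->2) — executes, giving -34.
  n11: a read changed (n8 3->2; n9 0->-34) — executes, giving -32.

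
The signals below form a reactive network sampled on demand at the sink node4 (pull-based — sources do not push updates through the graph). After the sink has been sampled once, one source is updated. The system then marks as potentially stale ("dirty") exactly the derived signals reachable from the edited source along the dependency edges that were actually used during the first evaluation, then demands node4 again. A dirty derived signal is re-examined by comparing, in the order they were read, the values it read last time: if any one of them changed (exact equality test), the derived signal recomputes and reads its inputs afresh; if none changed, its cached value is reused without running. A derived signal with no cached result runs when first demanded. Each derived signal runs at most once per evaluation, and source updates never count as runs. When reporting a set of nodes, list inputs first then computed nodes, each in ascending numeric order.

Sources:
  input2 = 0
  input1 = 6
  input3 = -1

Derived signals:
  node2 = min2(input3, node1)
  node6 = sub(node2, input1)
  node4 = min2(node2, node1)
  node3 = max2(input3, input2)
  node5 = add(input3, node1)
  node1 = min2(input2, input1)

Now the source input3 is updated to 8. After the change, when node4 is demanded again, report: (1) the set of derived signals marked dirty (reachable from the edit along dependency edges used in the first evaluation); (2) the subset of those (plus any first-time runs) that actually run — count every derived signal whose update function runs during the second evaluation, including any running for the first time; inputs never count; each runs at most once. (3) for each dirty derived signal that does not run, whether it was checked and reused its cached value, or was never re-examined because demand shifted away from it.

Initial pass — values computed on the first demand:
  node1 = min2(0, 6) = 0
  node2 = min2(-1, 0) = -1
  node4 = min2(-1, 0) = -1

Second demand — change propagation:
  node2: re-runs because input3 -1->8; new result 0.
  node4: re-runs because node2 -1->0; new result 0.

Dirty set: node2, node4.
Run set: node2, node4 (2 run).
All dirty derived signals ended up running.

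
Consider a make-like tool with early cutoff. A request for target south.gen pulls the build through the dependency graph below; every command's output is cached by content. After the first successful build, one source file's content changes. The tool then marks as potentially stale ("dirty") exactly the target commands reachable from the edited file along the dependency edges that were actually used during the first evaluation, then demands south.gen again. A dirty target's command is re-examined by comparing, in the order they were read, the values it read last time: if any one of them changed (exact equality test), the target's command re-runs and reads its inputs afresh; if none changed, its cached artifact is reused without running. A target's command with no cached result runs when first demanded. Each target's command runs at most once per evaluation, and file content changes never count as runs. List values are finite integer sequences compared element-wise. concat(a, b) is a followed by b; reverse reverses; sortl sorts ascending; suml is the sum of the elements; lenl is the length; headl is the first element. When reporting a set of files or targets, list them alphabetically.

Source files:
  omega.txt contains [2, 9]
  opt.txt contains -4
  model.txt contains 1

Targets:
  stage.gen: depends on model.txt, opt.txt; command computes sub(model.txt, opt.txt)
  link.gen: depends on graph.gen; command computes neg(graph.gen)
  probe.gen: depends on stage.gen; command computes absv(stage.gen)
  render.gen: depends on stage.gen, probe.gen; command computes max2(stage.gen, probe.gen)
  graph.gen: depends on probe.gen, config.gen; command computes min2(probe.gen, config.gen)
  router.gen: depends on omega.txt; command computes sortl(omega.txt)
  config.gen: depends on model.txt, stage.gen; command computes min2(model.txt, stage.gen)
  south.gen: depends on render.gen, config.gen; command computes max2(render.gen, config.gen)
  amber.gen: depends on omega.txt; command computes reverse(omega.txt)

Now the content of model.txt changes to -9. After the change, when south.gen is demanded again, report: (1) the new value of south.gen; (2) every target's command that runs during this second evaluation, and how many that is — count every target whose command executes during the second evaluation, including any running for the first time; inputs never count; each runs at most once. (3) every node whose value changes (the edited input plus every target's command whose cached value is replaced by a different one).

First demand of the output computes:
  stage.gen = sub(1, -4) = 5
  config.gen = min2(1, 5) = 1
  probe.gen = absv(5) = 5
  render.gen = max2(5, 5) = 5
  south.gen = max2(5, 1) = 5

After the edit, cleaning proceeds:
  stage.gen: a read changed (model.txt 1->-9) — executes, giving -5.
  config.gen: a read changed (model.txt 1->-9; stage.gen 5->-5) — executes, giving -9.
  probe.gen: a read changed (stage.gen 5->-5) — executes, giving 5 — identical to its old value.
  render.gen: a read changed (stage.gen 5->-5) — executes, giving 5 — identical to its old value.
  south.gen: a read changed (config.gen 1->-9) — executes, giving 5 — identical to its old value.

Demanding south.gen again yields 5.
5 target commands run: config.gen, probe.gen, render.gen, south.gen, stage.gen.
The nodes whose values change: config.gen, model.txt, stage.gen.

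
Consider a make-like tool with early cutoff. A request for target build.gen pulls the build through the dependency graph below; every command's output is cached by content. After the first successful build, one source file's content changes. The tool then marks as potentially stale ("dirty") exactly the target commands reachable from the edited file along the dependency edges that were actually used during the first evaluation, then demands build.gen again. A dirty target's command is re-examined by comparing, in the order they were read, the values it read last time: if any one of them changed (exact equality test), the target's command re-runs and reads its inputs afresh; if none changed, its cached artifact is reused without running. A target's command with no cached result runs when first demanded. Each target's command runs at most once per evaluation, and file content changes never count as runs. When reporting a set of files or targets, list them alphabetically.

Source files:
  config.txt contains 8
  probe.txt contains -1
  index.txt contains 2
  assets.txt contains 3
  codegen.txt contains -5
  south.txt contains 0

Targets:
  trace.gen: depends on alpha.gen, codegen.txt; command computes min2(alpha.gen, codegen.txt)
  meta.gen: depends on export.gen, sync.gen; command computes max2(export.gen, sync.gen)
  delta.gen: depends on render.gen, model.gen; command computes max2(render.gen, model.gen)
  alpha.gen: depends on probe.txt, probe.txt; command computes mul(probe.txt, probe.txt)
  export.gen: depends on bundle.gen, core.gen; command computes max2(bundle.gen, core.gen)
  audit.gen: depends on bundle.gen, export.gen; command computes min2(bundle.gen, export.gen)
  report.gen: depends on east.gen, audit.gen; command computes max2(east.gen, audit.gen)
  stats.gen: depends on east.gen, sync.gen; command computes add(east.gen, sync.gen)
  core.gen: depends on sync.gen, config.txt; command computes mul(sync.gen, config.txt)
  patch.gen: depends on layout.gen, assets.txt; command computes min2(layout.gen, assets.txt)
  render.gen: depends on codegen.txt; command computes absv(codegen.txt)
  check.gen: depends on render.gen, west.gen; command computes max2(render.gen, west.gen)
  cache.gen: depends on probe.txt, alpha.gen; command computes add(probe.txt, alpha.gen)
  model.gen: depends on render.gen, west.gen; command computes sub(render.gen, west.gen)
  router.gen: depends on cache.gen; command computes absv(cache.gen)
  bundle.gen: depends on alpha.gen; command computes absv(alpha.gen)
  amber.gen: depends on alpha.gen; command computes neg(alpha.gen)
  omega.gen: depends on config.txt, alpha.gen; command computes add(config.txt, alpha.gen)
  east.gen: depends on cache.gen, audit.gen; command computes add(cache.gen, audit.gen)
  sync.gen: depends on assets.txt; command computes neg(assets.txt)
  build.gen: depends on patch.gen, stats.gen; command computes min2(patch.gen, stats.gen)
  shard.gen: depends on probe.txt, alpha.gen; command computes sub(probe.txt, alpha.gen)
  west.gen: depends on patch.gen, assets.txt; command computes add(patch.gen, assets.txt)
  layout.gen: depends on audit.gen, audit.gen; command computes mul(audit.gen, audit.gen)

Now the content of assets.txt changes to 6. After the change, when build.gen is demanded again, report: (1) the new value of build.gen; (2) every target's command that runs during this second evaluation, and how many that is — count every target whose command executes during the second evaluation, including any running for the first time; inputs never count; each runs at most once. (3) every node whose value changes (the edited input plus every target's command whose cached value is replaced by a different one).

First demand of the output computes:
  alpha.gen = mul(-1, -1) = 1
  bundle.gen = absv(1) = 1
  cache.gen = add(-1, 1) = 0
  sync.gen = neg(3) = -3
  core.gen = mul(-3, 8) = -24
  export.gen = max2(1, -24) = 1
  audit.gen = min2(1, 1) = 1
  east.gen = add(0, 1) = 1
  layout.gen = mul(1, 1) = 1
  patch.gen = min2(1, 3) = 1
  stats.gen = add(1, -3) = -2
  build.gen = min2(1, -2) = -2

After the edit, cleaning proceeds:
  sync.gen: a read changed (assets.txt 3->6) — executes, giving -6.
  core.gen: a read changed (sync.gen -3->-6) — executes, giving -48.
  export.gen: a read changed (core.gen -24->-48) — executes, giving 1 — identical to its old value.
  audit.gen: dirty, but its reads are unchanged (bundle.gen unchanged, export.gen unchanged); cached 1 stands.
  east.gen: dirty, but its reads are unchanged (cache.gen unchanged, audit.gen unchanged); cached 1 stands.
  layout.gen: dirty, but its reads are unchanged (audit.gen unchanged, audit.gen unchanged); cached 1 stands.
  patch.gen: a read changed (assets.txt 3->6) — executes, giving 1 — identical to its old value.
  stats.gen: a read changed (sync.gen -3->-6) — executes, giving -5.
  build.gen: a read changed (stats.gen -2->-5) — executes, giving -5.

Note where the cutoff bites: audit.gen is checked, finds nothing changed, and keeps its cache.

Demanding build.gen again yields -5.
6 target commands run: build.gen, core.gen, export.gen, patch.gen, stats.gen, sync.gen.
The nodes whose values change: assets.txt, build.gen, core.gen, stats.gen, sync.gen.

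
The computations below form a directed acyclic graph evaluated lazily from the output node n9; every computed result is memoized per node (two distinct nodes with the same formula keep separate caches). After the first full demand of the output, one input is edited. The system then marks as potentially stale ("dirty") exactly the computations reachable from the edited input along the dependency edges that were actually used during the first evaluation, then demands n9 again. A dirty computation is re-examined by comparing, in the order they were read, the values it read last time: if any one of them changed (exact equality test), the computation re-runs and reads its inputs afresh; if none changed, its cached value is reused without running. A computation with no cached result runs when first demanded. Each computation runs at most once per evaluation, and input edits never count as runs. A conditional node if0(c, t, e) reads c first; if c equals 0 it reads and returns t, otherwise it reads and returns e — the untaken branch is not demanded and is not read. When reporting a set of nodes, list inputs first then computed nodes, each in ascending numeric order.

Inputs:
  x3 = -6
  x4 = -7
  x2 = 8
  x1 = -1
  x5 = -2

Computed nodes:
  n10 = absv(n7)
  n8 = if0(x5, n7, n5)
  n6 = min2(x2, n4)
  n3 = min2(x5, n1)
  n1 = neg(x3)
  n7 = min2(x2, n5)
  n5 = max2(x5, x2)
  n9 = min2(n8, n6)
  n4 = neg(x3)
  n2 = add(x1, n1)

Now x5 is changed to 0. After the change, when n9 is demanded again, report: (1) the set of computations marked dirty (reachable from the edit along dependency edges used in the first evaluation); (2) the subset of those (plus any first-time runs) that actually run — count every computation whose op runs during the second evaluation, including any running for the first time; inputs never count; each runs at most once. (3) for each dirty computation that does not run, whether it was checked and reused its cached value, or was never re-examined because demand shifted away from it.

The edit dirties: n5, n8, n9.
3 computations run: n5, n7, n8.
Cache hits after checking: n9.
Note the branch switch — n7 had no cache and runs now for the first time.

First demand of the output computes:
  n4 = neg(-6) = 6
  n5 = max2(-2, 8) = 8
  n6 = min2(8, 6) = 6
  n8 = if0(x5=-2 -> else branch n5) = 8
  n9 = min2(8, 6) = 6

After the edit, cleaning proceeds:
  n5: a read changed (x5 -2->0) — executes, giving 8 — identical to its old value.
  n7: had never run; runs now, result 8.
  n8: a read changed (x5 -2->0) — executes, giving 8 — identical to its old value.
  n9: dirty, but its reads are unchanged (n8 unchanged, n6 unchanged); cached 6 stands.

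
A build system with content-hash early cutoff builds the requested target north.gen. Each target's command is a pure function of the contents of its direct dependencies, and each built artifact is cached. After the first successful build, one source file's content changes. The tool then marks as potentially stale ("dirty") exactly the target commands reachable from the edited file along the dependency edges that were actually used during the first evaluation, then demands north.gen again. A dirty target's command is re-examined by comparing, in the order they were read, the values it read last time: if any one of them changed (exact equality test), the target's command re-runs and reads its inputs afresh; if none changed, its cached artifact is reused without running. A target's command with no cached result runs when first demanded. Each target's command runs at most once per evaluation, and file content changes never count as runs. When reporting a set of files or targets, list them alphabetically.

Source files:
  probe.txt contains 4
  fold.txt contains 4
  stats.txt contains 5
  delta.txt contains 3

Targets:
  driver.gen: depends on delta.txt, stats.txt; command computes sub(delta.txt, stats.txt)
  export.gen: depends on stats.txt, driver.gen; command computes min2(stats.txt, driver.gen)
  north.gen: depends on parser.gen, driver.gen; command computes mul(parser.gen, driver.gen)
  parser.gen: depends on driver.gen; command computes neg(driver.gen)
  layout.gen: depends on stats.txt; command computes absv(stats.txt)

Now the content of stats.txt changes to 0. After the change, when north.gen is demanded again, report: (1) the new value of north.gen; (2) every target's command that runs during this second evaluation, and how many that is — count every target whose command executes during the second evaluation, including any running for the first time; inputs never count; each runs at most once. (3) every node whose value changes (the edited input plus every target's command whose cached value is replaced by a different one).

New value of north.gen: -9.
Target commands that run: driver.gen, north.gen, parser.gen — 3 in total.
Values that change: driver.gen, north.gen, parser.gen, stats.txt.

First evaluation (everything demanded from the output):
  driver.gen = sub(3, 5) = -2
  parser.gen = neg(-2) = 2
  north.gen = mul(2, -2) = -4

Propagation after the edit:
  driver.gen: runs — stats.txt 5->0; result 3.
  parser.gen: runs — driver.gen -2->3; result -3.
  north.gen: runs — parser.gen 2->-3; driver.gen -2->3; result -9.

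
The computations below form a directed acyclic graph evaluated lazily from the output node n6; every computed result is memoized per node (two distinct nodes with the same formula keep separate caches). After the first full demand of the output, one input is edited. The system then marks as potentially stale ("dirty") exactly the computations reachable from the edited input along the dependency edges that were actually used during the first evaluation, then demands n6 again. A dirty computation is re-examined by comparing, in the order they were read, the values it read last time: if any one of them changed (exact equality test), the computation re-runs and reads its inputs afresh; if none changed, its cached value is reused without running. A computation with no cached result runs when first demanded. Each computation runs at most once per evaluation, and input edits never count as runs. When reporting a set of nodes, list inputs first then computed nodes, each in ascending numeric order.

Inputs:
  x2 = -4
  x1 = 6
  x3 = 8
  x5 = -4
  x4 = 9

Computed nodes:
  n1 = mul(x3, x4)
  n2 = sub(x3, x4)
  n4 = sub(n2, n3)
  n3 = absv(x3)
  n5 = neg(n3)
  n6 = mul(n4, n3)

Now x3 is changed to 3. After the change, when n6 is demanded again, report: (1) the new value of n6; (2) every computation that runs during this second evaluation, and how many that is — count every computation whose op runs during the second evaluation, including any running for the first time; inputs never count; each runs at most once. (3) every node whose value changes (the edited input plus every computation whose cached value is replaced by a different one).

First demand of the output computes:
  n2 = sub(8, 9) = -1
  n3 = absv(8) = 8
  n4 = sub(-1, 8) = -9
  n6 = mul(-9, 8) = -72

After the edit, cleaning proceeds:
  n2: a read changed (x3 8->3) — executes, giving -6.
  n3: a read changed (x3 8->3) — executes, giving 3.
  n4: a read changed (n2 -1->-6; n3 8->3) — executes, giving -9 — identical to its old value.
  n6: a read changed (n3 8->3) — executes, giving -27.

Demanding n6 again yields -27.
4 computations run: n2, n3, n4, n6.
The nodes whose values change: x3, n2, n3, n6.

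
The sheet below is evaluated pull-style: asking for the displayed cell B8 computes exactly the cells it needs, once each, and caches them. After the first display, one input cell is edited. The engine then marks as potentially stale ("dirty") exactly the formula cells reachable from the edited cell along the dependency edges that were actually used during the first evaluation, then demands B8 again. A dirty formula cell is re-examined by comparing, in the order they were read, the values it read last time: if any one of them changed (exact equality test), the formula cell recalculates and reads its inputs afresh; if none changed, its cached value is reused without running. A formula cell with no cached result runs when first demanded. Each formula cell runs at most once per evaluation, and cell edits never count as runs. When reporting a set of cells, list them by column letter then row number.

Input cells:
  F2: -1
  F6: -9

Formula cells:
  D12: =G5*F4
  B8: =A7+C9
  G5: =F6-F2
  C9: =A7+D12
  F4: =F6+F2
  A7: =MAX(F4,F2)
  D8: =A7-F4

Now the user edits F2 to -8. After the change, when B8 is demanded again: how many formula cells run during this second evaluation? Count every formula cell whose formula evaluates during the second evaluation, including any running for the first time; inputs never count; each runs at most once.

First demand of the output computes:
  F4 = -9 + -1 = -10
  A7 = MAX(-10, -1) = -1
  G5 = -9 - -1 = -8
  D12 = -8 * -10 = 80
  C9 = -1 + 80 = 79
  B8 = -1 + 79 = 78

After the edit, cleaning proceeds:
  F4: a read changed (F2 -1->-8) — executes, giving -17.
  A7: a read changed (F4 -10->-17; F2 -1->-8) — executes, giving -8.
  G5: a read changed (F2 -1->-8) — executes, giving -1.
  D12: a read changed (G5 -8->-1; F4 -10->-17) — executes, giving 17.
  C9: a read changed (A7 -1->-8; D12 80->17) — executes, giving 9.
  B8: a read changed (A7 -1->-8; C9 79->9) — executes, giving 1.

6 formula cells run: A7, B8, C9, D12, F4, G5.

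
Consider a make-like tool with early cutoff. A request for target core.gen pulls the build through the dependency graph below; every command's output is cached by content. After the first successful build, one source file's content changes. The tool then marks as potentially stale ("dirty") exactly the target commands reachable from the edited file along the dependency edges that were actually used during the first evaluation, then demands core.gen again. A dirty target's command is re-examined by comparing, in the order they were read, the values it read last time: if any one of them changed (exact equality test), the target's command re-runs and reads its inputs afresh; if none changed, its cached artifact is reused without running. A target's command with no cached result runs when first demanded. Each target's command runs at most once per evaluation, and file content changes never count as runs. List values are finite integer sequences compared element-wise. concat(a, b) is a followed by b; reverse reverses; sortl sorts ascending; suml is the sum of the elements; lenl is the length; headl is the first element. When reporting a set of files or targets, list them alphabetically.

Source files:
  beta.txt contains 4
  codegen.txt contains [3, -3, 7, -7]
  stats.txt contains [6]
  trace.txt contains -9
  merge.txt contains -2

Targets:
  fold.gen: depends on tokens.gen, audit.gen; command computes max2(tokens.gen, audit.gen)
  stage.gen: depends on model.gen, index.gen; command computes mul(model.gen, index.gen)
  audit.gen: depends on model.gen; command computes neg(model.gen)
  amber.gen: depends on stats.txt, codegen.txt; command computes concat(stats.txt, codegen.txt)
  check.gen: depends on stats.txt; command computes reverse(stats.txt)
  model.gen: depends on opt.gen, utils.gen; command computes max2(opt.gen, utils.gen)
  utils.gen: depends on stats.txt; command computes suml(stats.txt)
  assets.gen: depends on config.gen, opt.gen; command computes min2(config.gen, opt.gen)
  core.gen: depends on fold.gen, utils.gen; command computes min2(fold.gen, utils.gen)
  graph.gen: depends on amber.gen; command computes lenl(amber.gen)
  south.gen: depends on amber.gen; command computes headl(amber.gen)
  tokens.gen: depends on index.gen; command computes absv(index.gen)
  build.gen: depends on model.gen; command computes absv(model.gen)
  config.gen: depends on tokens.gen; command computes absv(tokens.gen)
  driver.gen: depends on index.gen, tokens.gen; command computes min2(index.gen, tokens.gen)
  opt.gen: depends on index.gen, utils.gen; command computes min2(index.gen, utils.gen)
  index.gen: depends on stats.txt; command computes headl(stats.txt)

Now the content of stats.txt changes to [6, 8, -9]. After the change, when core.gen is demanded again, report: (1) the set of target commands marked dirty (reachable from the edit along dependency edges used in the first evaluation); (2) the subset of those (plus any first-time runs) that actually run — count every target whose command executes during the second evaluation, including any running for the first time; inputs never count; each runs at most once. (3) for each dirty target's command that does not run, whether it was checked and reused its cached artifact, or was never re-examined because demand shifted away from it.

First demand of the output computes:
  index.gen = headl([6]) = 6
  tokens.gen = absv(6) = 6
  utils.gen = suml([6]) = 6
  opt.gen = min2(6, 6) = 6
  model.gen = max2(6, 6) = 6
  audit.gen = neg(6) = -6
  fold.gen = max2(6, -6) = 6
  core.gen = min2(6, 6) = 6

After the edit, cleaning proceeds:
  index.gen: a read changed (stats.txt [6]->[6, 8, -9]) — executes, giving 6 — identical to its old value.
  tokens.gen: dirty, but its reads are unchanged (index.gen unchanged); cached 6 stands.
  utils.gen: a read changed (stats.txt [6]->[6, 8, -9]) — executes, giving 5.
  opt.gen: a read changed (utils.gen 6->5) — executes, giving 5.
  model.gen: a read changed (opt.gen 6->5; utils.gen 6->5) — executes, giving 5.
  audit.gen: a read changed (model.gen 6->5) — executes, giving -5.
  fold.gen: a read changed (audit.gen -6->-5) — executes, giving 6 — identical to its old value.
  core.gen: a read changed (utils.gen 6->5) — executes, giving 5.

Note where the cutoff bites: tokens.gen is checked, finds nothing changed, and keeps its cache.

The edit dirties: audit.gen, core.gen, fold.gen, index.gen, model.gen, opt.gen, tokens.gen, utils.gen.
7 target commands run: audit.gen, core.gen, fold.gen, index.gen, model.gen, opt.gen, utils.gen.
Cache hits after checking: tokens.gen.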